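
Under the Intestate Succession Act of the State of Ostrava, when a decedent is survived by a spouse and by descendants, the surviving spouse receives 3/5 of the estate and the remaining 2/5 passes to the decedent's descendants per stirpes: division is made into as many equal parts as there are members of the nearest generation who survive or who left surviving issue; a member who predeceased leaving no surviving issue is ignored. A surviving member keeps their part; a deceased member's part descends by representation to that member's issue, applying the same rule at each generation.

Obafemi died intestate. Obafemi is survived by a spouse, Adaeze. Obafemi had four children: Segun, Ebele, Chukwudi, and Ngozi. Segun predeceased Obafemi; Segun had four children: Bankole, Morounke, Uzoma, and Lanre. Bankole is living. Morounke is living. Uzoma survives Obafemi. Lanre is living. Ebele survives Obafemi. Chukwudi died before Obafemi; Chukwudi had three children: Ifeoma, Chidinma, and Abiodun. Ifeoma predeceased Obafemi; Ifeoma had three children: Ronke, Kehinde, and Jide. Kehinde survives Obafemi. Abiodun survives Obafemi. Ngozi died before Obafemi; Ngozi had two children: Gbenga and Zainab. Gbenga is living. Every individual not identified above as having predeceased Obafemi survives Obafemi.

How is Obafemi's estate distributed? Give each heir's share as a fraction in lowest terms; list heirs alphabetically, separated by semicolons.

Adaeze, as surviving spouse, takes 3/5.
The remaining 2/5 passes to Obafemi's descendants per stirpes.
The 2/5 is divided into 4 equal shares of 1/10 among Segun, Ebele, Chukwudi, Ngozi.
Segun predeceased; the 1/10 allotted to Segun's branch passes to Segun's issue by representation.
The 1/10 is divided into 4 equal shares of 1/40 among Bankole, Morounke, Uzoma, Lanre.
Bankole is living and takes 1/40.
Morounke is living and takes 1/40.
Uzoma is living and takes 1/40.
Lanre is living and takes 1/40.
Ebele is living and takes 1/10.
Chukwudi predeceased; the 1/10 allotted to Chukwudi's branch passes to Chukwudi's issue by representation.
The 1/10 is divided into 3 equal shares of 1/30 among Ifeoma, Chidinma, Abiodun.
Ifeoma predeceased; the 1/30 allotted to Ifeoma's branch passes to Ifeoma's issue by representation.
The 1/30 is divided into 3 equal shares of 1/90 among Ronke, Kehinde, Jide.
Ronke is living and takes 1/90.
Kehinde is living and takes 1/90.
Jide is living and takes 1/90.
Chidinma is living and takes 1/30.
Abiodun is living and takes 1/30.
Ngozi predeceased; the 1/10 allotted to Ngozi's branch passes to Ngozi's issue by representation.
The 1/10 is divided into 2 equal shares of 1/20 among Gbenga, Zainab.
Gbenga is living and takes 1/20.
Zainab is living and takes 1/20.

Abiodun 1/30; Adaeze 3/5; Bankole 1/40; Chidinma 1/30; Ebele 1/10; Gbenga 1/20; Jide 1/90; Kehinde 1/90; Lanre 1/40; Morounke 1/40; Ronke 1/90; Uzoma 1/40; Zainab 1/20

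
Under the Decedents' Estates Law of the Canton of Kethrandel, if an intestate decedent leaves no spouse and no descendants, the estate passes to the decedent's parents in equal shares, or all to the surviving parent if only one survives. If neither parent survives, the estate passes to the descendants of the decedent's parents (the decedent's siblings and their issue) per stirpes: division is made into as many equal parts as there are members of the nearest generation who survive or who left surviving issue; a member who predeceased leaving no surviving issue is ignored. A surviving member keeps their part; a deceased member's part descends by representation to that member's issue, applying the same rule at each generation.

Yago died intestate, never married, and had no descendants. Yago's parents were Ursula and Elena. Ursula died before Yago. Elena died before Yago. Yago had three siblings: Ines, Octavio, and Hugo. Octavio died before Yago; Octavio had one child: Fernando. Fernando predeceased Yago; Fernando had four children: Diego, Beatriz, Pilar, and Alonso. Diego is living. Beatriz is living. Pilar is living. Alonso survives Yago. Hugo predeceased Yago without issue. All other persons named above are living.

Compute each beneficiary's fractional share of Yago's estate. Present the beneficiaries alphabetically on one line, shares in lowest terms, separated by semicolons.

Neither parent survives and there are no descendants, so the estate passes to Yago's siblings and their issue per stirpes.
Hugo left no surviving issue, so that branch lapses and is disregarded.
The estate is divided into 2 equal shares of 1/2 among Ines, Octavio.
Ines is living and takes 1/2.
Octavio predeceased; the 1/2 allotted to Octavio's branch passes to Octavio's issue by representation.
Fernando's line is the sole branch at this level, so the full 1/2 passes to Fernando's issue by representation.
The 1/2 is divided into 4 equal shares of 1/8 among Diego, Beatriz, Pilar, Alonso.
Diego is living and takes 1/8.
Beatriz is living and takes 1/8.
Pilar is living and takes 1/8.
Alonso is living and takes 1/8.

Alonso 1/8; Beatriz 1/8; Diego 1/8; Ines 1/2; Pilar 1/8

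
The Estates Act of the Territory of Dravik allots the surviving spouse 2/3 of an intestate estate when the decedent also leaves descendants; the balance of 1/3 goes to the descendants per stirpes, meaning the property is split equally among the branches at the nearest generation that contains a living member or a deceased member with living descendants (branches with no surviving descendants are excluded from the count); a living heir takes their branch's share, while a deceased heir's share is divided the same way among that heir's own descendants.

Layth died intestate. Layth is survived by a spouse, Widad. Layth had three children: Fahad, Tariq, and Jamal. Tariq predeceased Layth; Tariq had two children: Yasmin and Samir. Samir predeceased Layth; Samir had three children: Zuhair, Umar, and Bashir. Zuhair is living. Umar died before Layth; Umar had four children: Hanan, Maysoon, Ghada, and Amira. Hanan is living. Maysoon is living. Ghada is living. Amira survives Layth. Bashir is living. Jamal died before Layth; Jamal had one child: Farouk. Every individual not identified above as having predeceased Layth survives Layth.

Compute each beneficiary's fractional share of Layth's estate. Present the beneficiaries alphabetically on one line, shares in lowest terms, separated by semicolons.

Widad, as surviving spouse, takes 2/3.
The remaining 1/3 passes to Layth's descendants per stirpes.
The 1/3 is divided into 3 equal shares of 1/9 among Fahad, Tariq, Jamal.
Fahad is living and takes 1/9.
Tariq predeceased; the 1/9 allotted to Tariq's branch passes to Tariq's issue by representation.
The 1/9 is divided into 2 equal shares of 1/18 among Yasmin, Samir.
Yasmin is living and takes 1/18.
Samir predeceased; the 1/18 allotted to Samir's branch passes to Samir's issue by representation.
The 1/18 is divided into 3 equal shares of 1/54 among Zuhair, Umar, Bashir.
Zuhair is living and takes 1/54.
Umar predeceased; the 1/54 allotted to Umar's branch passes to Umar's issue by representation.
The 1/54 is divided into 4 equal shares of 1/216 among Hanan, Maysoon, Ghada, Amira.
Hanan is living and takes 1/216.
Maysoon is living and takes 1/216.
Ghada is living and takes 1/216.
Amira is living and takes 1/216.
Bashir is living and takes 1/54.
Jamal predeceased; the 1/9 allotted to Jamal's branch passes to Jamal's issue by representation.
Farouk is the sole taker at this level and receives the full 1/9.

Amira 1/216; Bashir 1/54; Fahad 1/9; Farouk 1/9; Ghada 1/216; Hanan 1/216; Maysoon 1/216; Widad 2/3; Yasmin 1/18; Zuhair 1/54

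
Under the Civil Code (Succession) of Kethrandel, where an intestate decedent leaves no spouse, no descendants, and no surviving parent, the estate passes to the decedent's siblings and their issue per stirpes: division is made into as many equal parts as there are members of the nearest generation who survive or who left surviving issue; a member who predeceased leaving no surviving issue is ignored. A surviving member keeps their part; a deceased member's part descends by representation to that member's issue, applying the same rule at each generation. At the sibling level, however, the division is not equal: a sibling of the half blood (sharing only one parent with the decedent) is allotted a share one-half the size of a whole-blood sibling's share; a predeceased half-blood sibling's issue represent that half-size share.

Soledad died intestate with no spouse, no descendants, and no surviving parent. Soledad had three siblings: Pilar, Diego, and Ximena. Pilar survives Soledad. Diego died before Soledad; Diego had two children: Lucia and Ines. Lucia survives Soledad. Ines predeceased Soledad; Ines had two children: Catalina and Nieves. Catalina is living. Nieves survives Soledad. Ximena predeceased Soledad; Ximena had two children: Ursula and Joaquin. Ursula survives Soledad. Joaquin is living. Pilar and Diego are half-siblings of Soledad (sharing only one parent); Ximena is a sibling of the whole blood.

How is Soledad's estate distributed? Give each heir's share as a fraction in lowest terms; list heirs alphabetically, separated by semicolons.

Catalina 1/16; Joaquin 1/4; Lucia 1/8; Nieves 1/16; Pilar 1/4; Ursula 1/4

No spouse, descendants, or parent survives, so the estate passes to Soledad's siblings per stirpes.
Half-blood siblings count for one-half the weight of whole-blood siblings at the initial division.
Dividing 1 in proportion to weights (total weight 2): Pilar (weight 1/2) → 1/4; Diego (weight 1/2) → 1/4; Ximena (weight 1) → 1/2.
Pilar is living and takes 1/4.
Diego predeceased; the 1/4 allotted to Diego's branch passes to Diego's issue by representation.
The 1/4 is divided into 2 equal shares of 1/8 among Lucia, Ines.
Lucia is living and takes 1/8.
Ines predeceased; the 1/8 allotted to Ines's branch passes to Ines's issue by representation.
The 1/8 is divided into 2 equal shares of 1/16 among Catalina, Nieves.
Catalina is living and takes 1/16.
Nieves is living and takes 1/16.
Ximena predeceased; the 1/2 allotted to Ximena's branch passes to Ximena's issue by representation.
The 1/2 is divided into 2 equal shares of 1/4 among Ursula, Joaquin.
Ursula is living and takes 1/4.
Joaquin is living and takes 1/4.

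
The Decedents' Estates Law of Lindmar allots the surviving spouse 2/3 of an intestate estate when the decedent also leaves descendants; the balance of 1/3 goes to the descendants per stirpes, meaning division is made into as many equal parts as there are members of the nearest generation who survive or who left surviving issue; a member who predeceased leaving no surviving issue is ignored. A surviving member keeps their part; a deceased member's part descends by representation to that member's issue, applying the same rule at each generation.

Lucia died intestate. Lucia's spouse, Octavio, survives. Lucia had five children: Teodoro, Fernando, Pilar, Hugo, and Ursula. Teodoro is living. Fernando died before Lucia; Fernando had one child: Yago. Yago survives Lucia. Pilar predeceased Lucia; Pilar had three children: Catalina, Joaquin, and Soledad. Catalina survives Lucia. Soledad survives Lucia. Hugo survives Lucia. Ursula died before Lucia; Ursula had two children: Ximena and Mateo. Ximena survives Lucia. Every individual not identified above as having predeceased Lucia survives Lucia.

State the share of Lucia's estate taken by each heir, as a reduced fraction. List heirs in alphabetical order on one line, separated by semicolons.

Catalina 1/45; Hugo 1/15; Joaquin 1/45; Mateo 1/30; Octavio 2/3; Soledad 1/45; Teodoro 1/15; Ximena 1/30; Yago 1/15

Octavio, as surviving spouse, takes 2/3.
The remaining 1/3 passes to Lucia's descendants per stirpes.
The 1/3 is divided into 5 equal shares of 1/15 among Teodoro, Fernando, Pilar, Hugo, Ursula.
Teodoro is living and takes 1/15.
Fernando predeceased; the 1/15 allotted to Fernando's branch passes to Fernando's issue by representation.
Yago is the sole taker at this level and receives the full 1/15.
Pilar predeceased; the 1/15 allotted to Pilar's branch passes to Pilar's issue by representation.
The 1/15 is divided into 3 equal shares of 1/45 among Catalina, Joaquin, Soledad.
Catalina is living and takes 1/45.
Joaquin is living and takes 1/45.
Soledad is living and takes 1/45.
Hugo is living and takes 1/15.
Ursula predeceased; the 1/15 allotted to Ursula's branch passes to Ursula's issue by representation.
The 1/15 is divided into 2 equal shares of 1/30 among Ximena, Mateo.
Ximena is living and takes 1/30.
Mateo is living and takes 1/30.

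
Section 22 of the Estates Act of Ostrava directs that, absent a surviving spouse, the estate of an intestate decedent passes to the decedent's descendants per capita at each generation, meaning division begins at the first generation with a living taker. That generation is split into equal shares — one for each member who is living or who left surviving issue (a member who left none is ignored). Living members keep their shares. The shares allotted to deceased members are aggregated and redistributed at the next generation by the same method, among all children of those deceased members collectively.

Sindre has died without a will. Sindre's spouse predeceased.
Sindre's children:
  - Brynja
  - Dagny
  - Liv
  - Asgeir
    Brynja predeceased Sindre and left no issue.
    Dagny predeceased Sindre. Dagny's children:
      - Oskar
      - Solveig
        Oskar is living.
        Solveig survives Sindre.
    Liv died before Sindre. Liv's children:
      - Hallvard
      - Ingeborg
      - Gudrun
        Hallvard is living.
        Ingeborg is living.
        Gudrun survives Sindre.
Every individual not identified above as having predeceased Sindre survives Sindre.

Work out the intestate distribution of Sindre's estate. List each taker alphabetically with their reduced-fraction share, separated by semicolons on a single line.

There is no surviving spouse, so the entire estate passes to Sindre's descendants per capita at each generation.
At generation 1 (Dagny, Liv, Asgeir) there are 3 shares of (1)/3 = 1/3 each.
Living: Asgeir — each takes 1/3.
Deceased: Dagny and Liv. Their combined 2/3 is pooled and carried to generation 2.
At generation 2 (Oskar, Solveig, Hallvard, Ingeborg, Gudrun) there are 5 shares of (2/3)/5 = 2/15 each.
Living: Oskar, Solveig, Hallvard, Ingeborg, and Gudrun — each takes 2/15.

Asgeir 1/3; Gudrun 2/15; Hallvard 2/15; Ingeborg 2/15; Oskar 2/15; Solveig 2/15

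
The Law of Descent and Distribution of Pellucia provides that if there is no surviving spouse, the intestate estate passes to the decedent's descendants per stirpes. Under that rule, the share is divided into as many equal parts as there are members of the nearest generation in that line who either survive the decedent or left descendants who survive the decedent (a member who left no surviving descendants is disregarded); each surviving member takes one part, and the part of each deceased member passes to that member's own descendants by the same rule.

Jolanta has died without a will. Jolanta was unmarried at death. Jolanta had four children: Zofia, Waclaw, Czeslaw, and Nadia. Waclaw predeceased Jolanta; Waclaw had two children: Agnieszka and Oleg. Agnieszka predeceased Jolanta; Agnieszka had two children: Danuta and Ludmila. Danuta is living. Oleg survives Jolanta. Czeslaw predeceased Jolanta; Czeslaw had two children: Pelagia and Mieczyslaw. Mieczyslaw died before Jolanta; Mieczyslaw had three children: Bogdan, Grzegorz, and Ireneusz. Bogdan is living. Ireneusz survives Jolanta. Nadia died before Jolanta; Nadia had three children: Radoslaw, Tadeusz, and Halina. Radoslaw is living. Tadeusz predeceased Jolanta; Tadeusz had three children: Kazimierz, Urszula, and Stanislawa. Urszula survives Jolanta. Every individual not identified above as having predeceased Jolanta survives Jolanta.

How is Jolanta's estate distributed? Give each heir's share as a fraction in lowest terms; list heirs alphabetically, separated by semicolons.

There is no surviving spouse, so the entire estate passes to Jolanta's descendants per stirpes.
The estate is divided into 4 equal shares of 1/4 among Zofia, Waclaw, Czeslaw, Nadia.
Zofia is living and takes 1/4.
Waclaw predeceased; the 1/4 allotted to Waclaw's branch passes to Waclaw's issue by representation.
The 1/4 is divided into 2 equal shares of 1/8 among Agnieszka, Oleg.
Agnieszka predeceased; the 1/8 allotted to Agnieszka's branch passes to Agnieszka's issue by representation.
The 1/8 is divided into 2 equal shares of 1/16 among Danuta, Ludmila.
Danuta is living and takes 1/16.
Ludmila is living and takes 1/16.
Oleg is living and takes 1/8.
Czeslaw predeceased; the 1/4 allotted to Czeslaw's branch passes to Czeslaw's issue by representation.
The 1/4 is divided into 2 equal shares of 1/8 among Pelagia, Mieczyslaw.
Pelagia is living and takes 1/8.
Mieczyslaw predeceased; the 1/8 allotted to Mieczyslaw's branch passes to Mieczyslaw's issue by representation.
The 1/8 is divided into 3 equal shares of 1/24 among Bogdan, Grzegorz, Ireneusz.
Bogdan is living and takes 1/24.
Grzegorz is living and takes 1/24.
Ireneusz is living and takes 1/24.
Nadia predeceased; the 1/4 allotted to Nadia's branch passes to Nadia's issue by representation.
The 1/4 is divided into 3 equal shares of 1/12 among Radoslaw, Tadeusz, Halina.
Radoslaw is living and takes 1/12.
Tadeusz predeceased; the 1/12 allotted to Tadeusz's branch passes to Tadeusz's issue by representation.
The 1/12 is divided into 3 equal shares of 1/36 among Kazimierz, Urszula, Stanislawa.
Kazimierz is living and takes 1/36.
Urszula is living and takes 1/36.
Stanislawa is living and takes 1/36.
Halina is living and takes 1/12.

Bogdan 1/24; Danuta 1/16; Grzegorz 1/24; Halina 1/12; Ireneusz 1/24; Kazimierz 1/36; Ludmila 1/16; Oleg 1/8; Pelagia 1/8; Radoslaw 1/12; Stanislawa 1/36; Urszula 1/36; Zofia 1/4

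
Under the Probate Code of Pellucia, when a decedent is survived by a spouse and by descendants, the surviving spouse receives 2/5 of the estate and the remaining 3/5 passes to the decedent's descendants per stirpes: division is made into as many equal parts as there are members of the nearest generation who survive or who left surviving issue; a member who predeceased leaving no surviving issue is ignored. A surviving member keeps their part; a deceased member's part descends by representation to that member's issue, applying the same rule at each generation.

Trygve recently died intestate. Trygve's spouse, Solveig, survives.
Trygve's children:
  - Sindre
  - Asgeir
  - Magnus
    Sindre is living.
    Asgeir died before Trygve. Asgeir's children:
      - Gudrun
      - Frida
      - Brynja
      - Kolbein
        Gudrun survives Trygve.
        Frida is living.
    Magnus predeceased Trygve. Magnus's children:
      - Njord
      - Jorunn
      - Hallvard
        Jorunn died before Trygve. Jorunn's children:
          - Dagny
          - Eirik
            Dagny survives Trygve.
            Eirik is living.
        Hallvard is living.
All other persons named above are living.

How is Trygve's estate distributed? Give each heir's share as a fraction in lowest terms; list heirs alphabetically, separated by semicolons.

Solveig, as surviving spouse, takes 2/5.
The remaining 3/5 passes to Trygve's descendants per stirpes.
The 3/5 is divided into 3 equal shares of 1/5 among Sindre, Asgeir, Magnus.
Sindre is living and takes 1/5.
Asgeir predeceased; the 1/5 allotted to Asgeir's branch passes to Asgeir's issue by representation.
The 1/5 is divided into 4 equal shares of 1/20 among Gudrun, Frida, Brynja, Kolbein.
Gudrun is living and takes 1/20.
Frida is living and takes 1/20.
Brynja is living and takes 1/20.
Kolbein is living and takes 1/20.
Magnus predeceased; the 1/5 allotted to Magnus's branch passes to Magnus's issue by representation.
The 1/5 is divided into 3 equal shares of 1/15 among Njord, Jorunn, Hallvard.
Njord is living and takes 1/15.
Jorunn predeceased; the 1/15 allotted to Jorunn's branch passes to Jorunn's issue by representation.
The 1/15 is divided into 2 equal shares of 1/30 among Dagny, Eirik.
Dagny is living and takes 1/30.
Eirik is living and takes 1/30.
Hallvard is living and takes 1/15.

Brynja 1/20; Dagny 1/30; Eirik 1/30; Frida 1/20; Gudrun 1/20; Hallvard 1/15; Kolbein 1/20; Njord 1/15; Sindre 1/5; Solveig 2/5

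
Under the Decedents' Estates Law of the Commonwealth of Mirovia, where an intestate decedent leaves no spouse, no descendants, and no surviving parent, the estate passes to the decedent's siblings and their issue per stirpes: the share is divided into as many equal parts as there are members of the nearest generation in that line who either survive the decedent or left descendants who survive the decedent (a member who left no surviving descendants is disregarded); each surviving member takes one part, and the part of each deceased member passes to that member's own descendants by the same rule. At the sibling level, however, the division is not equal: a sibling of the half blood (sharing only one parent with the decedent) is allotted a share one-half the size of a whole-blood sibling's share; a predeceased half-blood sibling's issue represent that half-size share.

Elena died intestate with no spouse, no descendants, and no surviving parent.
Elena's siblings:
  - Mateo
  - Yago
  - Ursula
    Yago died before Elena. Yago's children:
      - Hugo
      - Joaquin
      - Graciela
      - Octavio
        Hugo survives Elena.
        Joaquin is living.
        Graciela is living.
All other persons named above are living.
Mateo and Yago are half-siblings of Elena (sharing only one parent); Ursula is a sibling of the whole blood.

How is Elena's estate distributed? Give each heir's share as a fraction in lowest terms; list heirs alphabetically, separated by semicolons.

Graciela 1/16; Hugo 1/16; Joaquin 1/16; Mateo 1/4; Octavio 1/16; Ursula 1/2

No spouse, descendants, or parent survives, so the estate passes to Elena's siblings per stirpes.
Half-blood siblings count for one-half the weight of whole-blood siblings at the initial division.
Dividing 1 in proportion to weights (total weight 2): Mateo (weight 1/2) → 1/4; Yago (weight 1/2) → 1/4; Ursula (weight 1) → 1/2.
Mateo is living and takes 1/4.
Yago predeceased; the 1/4 allotted to Yago's branch passes to Yago's issue by representation.
The 1/4 is divided into 4 equal shares of 1/16 among Hugo, Joaquin, Graciela, Octavio.
Hugo is living and takes 1/16.
Joaquin is living and takes 1/16.
Graciela is living and takes 1/16.
Octavio is living and takes 1/16.
Ursula is living and takes 1/2.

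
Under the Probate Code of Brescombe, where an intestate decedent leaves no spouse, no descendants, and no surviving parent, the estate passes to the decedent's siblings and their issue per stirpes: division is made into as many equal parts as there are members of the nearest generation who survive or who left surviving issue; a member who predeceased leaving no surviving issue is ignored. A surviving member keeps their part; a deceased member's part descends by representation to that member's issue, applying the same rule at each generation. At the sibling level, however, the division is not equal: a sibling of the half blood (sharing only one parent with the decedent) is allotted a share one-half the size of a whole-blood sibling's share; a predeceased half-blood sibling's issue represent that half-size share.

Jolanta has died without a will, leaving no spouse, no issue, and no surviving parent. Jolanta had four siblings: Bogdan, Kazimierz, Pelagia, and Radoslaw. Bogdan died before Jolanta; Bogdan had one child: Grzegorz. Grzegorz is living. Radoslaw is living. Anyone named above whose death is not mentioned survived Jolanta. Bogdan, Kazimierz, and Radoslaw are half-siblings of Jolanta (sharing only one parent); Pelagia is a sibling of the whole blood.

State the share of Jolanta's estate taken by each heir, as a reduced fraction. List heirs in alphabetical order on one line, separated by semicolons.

Grzegorz 1/5; Kazimierz 1/5; Pelagia 2/5; Radoslaw 1/5

No spouse, descendants, or parent survives, so the estate passes to Jolanta's siblings per stirpes.
Half-blood siblings count for one-half the weight of whole-blood siblings at the initial division.
Dividing 1 in proportion to weights (total weight 5/2): Bogdan (weight 1/2) → 1/5; Kazimierz (weight 1/2) → 1/5; Pelagia (weight 1) → 2/5; Radoslaw (weight 1/2) → 1/5.
Bogdan predeceased; the 1/5 allotted to Bogdan's branch passes to Bogdan's issue by representation.
Grzegorz is the sole taker at this level and receives the full 1/5.
Kazimierz is living and takes 1/5.
Pelagia is living and takes 2/5.
Radoslaw is living and takes 1/5.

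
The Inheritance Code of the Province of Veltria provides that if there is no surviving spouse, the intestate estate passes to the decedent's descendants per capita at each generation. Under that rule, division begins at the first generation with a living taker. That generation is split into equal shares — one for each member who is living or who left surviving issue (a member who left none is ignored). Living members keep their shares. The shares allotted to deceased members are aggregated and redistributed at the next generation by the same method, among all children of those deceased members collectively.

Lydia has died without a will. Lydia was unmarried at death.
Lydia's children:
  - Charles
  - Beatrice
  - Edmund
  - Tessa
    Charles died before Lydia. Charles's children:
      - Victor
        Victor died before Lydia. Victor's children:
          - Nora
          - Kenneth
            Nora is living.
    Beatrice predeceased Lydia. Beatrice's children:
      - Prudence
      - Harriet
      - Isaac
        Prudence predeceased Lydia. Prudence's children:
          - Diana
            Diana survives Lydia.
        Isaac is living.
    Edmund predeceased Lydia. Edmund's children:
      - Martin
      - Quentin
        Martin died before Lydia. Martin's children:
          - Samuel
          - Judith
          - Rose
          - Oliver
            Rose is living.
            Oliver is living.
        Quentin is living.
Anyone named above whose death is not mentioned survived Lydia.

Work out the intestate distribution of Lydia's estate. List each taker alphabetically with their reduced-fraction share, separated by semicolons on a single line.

There is no surviving spouse, so the entire estate passes to Lydia's descendants per capita at each generation.
At generation 1 (Charles, Beatrice, Edmund, Tessa) there are 4 shares of (1)/4 = 1/4 each.
Living: Tessa — each takes 1/4.
Deceased: Charles, Beatrice, and Edmund. Their combined 3/4 is pooled and carried to generation 2.
At generation 2 (Victor, Prudence, Harriet, Isaac, Martin, Quentin) there are 6 shares of (3/4)/6 = 1/8 each.
Living: Harriet, Isaac, and Quentin — each takes 1/8.
Deceased: Victor, Prudence, and Martin. Their combined 3/8 is pooled and carried to generation 3.
At generation 3 (Nora, Kenneth, Diana, Samuel, Judith, Rose, Oliver) there are 7 shares of (3/8)/7 = 3/56 each.
Living: Nora, Kenneth, Diana, Samuel, Judith, Rose, and Oliver — each takes 3/56.

Diana 3/56; Harriet 1/8; Isaac 1/8; Judith 3/56; Kenneth 3/56; Nora 3/56; Oliver 3/56; Quentin 1/8; Rose 3/56; Samuel 3/56; Tessa 1/4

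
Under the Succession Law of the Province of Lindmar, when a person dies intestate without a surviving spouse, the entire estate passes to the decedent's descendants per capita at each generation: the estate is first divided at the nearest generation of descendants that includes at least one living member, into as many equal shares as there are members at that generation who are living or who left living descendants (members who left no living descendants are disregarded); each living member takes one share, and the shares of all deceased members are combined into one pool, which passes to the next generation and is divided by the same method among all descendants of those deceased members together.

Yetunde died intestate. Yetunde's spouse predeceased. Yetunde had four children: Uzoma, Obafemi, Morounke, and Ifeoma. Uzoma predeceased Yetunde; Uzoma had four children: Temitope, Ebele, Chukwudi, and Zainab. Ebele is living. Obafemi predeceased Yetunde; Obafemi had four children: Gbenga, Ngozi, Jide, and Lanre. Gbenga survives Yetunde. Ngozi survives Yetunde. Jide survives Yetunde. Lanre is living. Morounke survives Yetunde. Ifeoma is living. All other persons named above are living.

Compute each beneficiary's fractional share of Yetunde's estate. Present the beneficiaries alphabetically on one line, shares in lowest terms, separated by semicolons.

There is no surviving spouse, so the entire estate passes to Yetunde's descendants per capita at each generation.
At generation 1 (Uzoma, Obafemi, Morounke, Ifeoma) there are 4 shares of (1)/4 = 1/4 each.
Living: Morounke and Ifeoma — each takes 1/4.
Deceased: Uzoma and Obafemi. Their combined 1/2 is pooled and carried to generation 2.
At generation 2 (Temitope, Ebele, Chukwudi, Zainab, Gbenga, Ngozi, Jide, Lanre) there are 8 shares of (1/2)/8 = 1/16 each.
Living: Temitope, Ebele, Chukwudi, Zainab, Gbenga, Ngozi, Jide, and Lanre — each takes 1/16.

Chukwudi 1/16; Ebele 1/16; Gbenga 1/16; Ifeoma 1/4; Jide 1/16; Lanre 1/16; Morounke 1/4; Ngozi 1/16; Temitope 1/16; Zainab 1/16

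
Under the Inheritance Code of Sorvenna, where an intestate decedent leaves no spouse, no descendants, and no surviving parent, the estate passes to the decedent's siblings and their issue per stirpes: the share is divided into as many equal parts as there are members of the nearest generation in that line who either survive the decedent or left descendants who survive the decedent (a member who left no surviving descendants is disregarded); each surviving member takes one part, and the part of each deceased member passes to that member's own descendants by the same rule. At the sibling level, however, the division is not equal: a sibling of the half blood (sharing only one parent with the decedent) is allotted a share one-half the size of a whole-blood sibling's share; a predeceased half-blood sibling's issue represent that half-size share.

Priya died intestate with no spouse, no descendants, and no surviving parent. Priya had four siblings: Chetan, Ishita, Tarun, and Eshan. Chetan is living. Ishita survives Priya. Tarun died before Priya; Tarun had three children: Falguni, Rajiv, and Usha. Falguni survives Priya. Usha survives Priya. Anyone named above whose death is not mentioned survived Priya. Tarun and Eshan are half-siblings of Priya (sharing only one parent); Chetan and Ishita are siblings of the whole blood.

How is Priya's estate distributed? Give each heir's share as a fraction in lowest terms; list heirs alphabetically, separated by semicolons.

No spouse, descendants, or parent survives, so the estate passes to Priya's siblings per stirpes.
Half-blood siblings count for one-half the weight of whole-blood siblings at the initial division.
Dividing 1 in proportion to weights (total weight 3): Chetan (weight 1) → 1/3; Ishita (weight 1) → 1/3; Tarun (weight 1/2) → 1/6; Eshan (weight 1/2) → 1/6.
Chetan is living and takes 1/3.
Ishita is living and takes 1/3.
Tarun predeceased; the 1/6 allotted to Tarun's branch passes to Tarun's issue by representation.
The 1/6 is divided into 3 equal shares of 1/18 among Falguni, Rajiv, Usha.
Falguni is living and takes 1/18.
Rajiv is living and takes 1/18.
Usha is living and takes 1/18.
Eshan is living and takes 1/6.

Chetan 1/3; Eshan 1/6; Falguni 1/18; Ishita 1/3; Rajiv 1/18; Usha 1/18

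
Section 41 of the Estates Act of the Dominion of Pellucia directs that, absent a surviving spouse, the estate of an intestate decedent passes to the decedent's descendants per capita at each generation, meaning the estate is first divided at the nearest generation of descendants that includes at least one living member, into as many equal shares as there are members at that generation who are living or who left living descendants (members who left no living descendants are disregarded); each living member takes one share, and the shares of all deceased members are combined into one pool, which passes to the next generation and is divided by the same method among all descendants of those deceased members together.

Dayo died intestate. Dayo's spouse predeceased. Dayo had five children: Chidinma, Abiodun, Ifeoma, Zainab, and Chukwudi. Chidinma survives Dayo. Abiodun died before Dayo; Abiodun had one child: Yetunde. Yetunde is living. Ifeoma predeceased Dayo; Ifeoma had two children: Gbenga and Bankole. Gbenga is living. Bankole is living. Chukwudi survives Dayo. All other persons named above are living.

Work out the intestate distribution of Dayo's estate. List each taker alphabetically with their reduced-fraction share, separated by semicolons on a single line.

There is no surviving spouse, so the entire estate passes to Dayo's descendants per capita at each generation.
At generation 1 (Chidinma, Abiodun, Ifeoma, Zainab, Chukwudi) there are 5 shares of (1)/5 = 1/5 each.
Living: Chidinma, Zainab, and Chukwudi — each takes 1/5.
Deceased: Abiodun and Ifeoma. Their combined 2/5 is pooled and carried to generation 2.
At generation 2 (Yetunde, Gbenga, Bankole) there are 3 shares of (2/5)/3 = 2/15 each.
Living: Yetunde, Gbenga, and Bankole — each takes 2/15.

Bankole 2/15; Chidinma 1/5; Chukwudi 1/5; Gbenga 2/15; Yetunde 2/15; Zainab 1/5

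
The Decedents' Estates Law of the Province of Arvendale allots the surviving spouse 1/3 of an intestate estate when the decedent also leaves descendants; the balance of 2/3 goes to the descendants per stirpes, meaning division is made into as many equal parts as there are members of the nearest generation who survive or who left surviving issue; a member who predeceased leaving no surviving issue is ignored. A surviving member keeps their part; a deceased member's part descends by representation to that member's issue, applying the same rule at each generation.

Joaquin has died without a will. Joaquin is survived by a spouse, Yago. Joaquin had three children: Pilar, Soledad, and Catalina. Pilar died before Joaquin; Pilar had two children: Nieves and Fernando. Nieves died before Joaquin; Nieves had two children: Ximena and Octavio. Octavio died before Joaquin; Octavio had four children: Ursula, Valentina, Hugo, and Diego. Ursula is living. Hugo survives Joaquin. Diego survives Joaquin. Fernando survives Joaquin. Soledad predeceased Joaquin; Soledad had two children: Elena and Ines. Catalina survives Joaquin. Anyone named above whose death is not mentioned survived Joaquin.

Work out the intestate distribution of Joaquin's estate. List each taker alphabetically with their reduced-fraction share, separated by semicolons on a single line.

Catalina 2/9; Diego 1/72; Elena 1/9; Fernando 1/9; Hugo 1/72; Ines 1/9; Ursula 1/72; Valentina 1/72; Ximena 1/18; Yago 1/3

Yago, as surviving spouse, takes 1/3.
The remaining 2/3 passes to Joaquin's descendants per stirpes.
The 2/3 is divided into 3 equal shares of 2/9 among Pilar, Soledad, Catalina.
Pilar predeceased; the 2/9 allotted to Pilar's branch passes to Pilar's issue by representation.
The 2/9 is divided into 2 equal shares of 1/9 among Nieves, Fernando.
Nieves predeceased; the 1/9 allotted to Nieves's branch passes to Nieves's issue by representation.
The 1/9 is divided into 2 equal shares of 1/18 among Ximena, Octavio.
Ximena is living and takes 1/18.
Octavio predeceased; the 1/18 allotted to Octavio's branch passes to Octavio's issue by representation.
The 1/18 is divided into 4 equal shares of 1/72 among Ursula, Valentina, Hugo, Diego.
Ursula is living and takes 1/72.
Valentina is living and takes 1/72.
Hugo is living and takes 1/72.
Diego is living and takes 1/72.
Fernando is living and takes 1/9.
Soledad predeceased; the 2/9 allotted to Soledad's branch passes to Soledad's issue by representation.
The 2/9 is divided into 2 equal shares of 1/9 among Elena, Ines.
Elena is living and takes 1/9.
Ines is living and takes 1/9.
Catalina is living and takes 2/9.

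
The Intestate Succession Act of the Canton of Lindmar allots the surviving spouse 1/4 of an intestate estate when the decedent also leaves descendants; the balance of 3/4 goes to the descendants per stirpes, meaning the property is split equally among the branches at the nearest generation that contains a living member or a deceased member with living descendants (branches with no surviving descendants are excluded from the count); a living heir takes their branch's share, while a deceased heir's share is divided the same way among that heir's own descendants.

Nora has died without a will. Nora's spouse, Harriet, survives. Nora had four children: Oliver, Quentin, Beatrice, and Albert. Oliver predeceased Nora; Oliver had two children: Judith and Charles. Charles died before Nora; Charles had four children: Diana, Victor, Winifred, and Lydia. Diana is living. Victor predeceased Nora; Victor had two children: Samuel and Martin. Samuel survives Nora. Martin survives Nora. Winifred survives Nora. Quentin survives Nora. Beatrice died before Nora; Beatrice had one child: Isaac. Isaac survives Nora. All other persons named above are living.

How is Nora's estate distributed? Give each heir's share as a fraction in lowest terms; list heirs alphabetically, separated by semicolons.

Albert 3/16; Diana 3/128; Harriet 1/4; Isaac 3/16; Judith 3/32; Lydia 3/128; Martin 3/256; Quentin 3/16; Samuel 3/256; Winifred 3/128

Harriet, as surviving spouse, takes 1/4.
The remaining 3/4 passes to Nora's descendants per stirpes.
The 3/4 is divided into 4 equal shares of 3/16 among Oliver, Quentin, Beatrice, Albert.
Oliver predeceased; the 3/16 allotted to Oliver's branch passes to Oliver's issue by representation.
The 3/16 is divided into 2 equal shares of 3/32 among Judith, Charles.
Judith is living and takes 3/32.
Charles predeceased; the 3/32 allotted to Charles's branch passes to Charles's issue by representation.
The 3/32 is divided into 4 equal shares of 3/128 among Diana, Victor, Winifred, Lydia.
Diana is living and takes 3/128.
Victor predeceased; the 3/128 allotted to Victor's branch passes to Victor's issue by representation.
The 3/128 is divided into 2 equal shares of 3/256 among Samuel, Martin.
Samuel is living and takes 3/256.
Martin is living and takes 3/256.
Winifred is living and takes 3/128.
Lydia is living and takes 3/128.
Quentin is living and takes 3/16.
Beatrice predeceased; the 3/16 allotted to Beatrice's branch passes to Beatrice's issue by representation.
Isaac is the sole taker at this level and receives the full 3/16.
Albert is living and takes 3/16.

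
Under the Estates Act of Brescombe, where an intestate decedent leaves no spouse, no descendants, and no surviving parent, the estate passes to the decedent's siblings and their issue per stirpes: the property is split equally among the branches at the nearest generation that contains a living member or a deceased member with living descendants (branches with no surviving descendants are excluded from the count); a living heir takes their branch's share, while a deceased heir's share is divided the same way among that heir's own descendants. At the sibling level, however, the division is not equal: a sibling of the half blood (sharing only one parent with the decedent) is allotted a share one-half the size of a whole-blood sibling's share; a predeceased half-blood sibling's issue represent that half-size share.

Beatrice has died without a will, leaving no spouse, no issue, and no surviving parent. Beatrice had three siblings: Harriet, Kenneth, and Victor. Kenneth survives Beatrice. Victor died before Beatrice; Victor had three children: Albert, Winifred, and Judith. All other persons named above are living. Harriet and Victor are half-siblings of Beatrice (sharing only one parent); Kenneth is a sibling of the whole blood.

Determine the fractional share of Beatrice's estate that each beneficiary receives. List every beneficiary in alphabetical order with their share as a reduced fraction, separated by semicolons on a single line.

No spouse, descendants, or parent survives, so the estate passes to Beatrice's siblings per stirpes.
Half-blood siblings count for one-half the weight of whole-blood siblings at the initial division.
Dividing 1 in proportion to weights (total weight 2): Harriet (weight 1/2) → 1/4; Kenneth (weight 1) → 1/2; Victor (weight 1/2) → 1/4.
Harriet is living and takes 1/4.
Kenneth is living and takes 1/2.
Victor predeceased; the 1/4 allotted to Victor's branch passes to Victor's issue by representation.
The 1/4 is divided into 3 equal shares of 1/12 among Albert, Winifred, Judith.
Albert is living and takes 1/12.
Winifred is living and takes 1/12.
Judith is living and takes 1/12.

Albert 1/12; Harriet 1/4; Judith 1/12; Kenneth 1/2; Winifred 1/12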